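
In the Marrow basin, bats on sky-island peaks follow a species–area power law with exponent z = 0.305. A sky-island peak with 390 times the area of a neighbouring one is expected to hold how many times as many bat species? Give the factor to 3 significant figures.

S₂/S₁ = (A₂/A₁)^z = 390^0.305
ln(S₂/S₁) = 0.305 × ln 390 = 0.305 × 5.9661 = 1.8197
S₂/S₁ = e^1.8197 ≈ 6.17

6.17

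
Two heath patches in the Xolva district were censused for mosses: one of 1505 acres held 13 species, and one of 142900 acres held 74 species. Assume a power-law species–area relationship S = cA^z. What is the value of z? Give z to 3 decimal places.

0.382

Taking logs: ln S = ln c + z ln A, so z = (ln S₂ − ln S₁)/(ln A₂ − ln A₁).
z = ln(74/13) / ln(142900/1505) = ln(5.692) / ln(94.95) = 1.7391 / 4.5534 = 0.3819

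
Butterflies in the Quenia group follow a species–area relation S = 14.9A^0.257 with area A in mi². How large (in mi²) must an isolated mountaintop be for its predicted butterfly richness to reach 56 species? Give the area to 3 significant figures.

173 mi²

56 = 14.9 × A^0.257  ⇒  A^0.257 = 56/14.9 = 3.758
ln A = ln(3.758) / 0.257 = 1.3240 / 0.257 = 5.1517
A = e^5.1517 ≈ 172.7 mi²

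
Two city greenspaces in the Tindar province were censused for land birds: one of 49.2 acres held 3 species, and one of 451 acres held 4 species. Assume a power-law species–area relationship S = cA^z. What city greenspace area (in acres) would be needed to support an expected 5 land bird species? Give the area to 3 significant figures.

z = ln(4/3) / ln(451/49.2) = 0.2877 / 2.2156 = 0.1298
c = 3 / 49.2^0.1298 = 3 / 1.658 = 1.809
A = (5/1.809)^(1/0.1298) ⇒ ln A = ln(2.764)/0.1298 = 7.8300
A = e^7.8300 ≈ 2515 acres

2510 acres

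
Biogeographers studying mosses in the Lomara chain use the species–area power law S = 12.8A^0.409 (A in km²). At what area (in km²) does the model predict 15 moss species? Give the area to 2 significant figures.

1.5 km²

15 = 12.8 × A^0.409  ⇒  A^0.409 = 15/12.8 = 1.172
ln A = ln(1.172) / 0.409 = 0.1586 / 0.409 = 0.3878
A = e^0.3878 ≈ 1.474 km²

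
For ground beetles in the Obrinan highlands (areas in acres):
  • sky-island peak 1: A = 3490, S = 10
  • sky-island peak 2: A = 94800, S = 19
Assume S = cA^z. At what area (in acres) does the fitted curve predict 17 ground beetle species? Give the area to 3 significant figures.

53500 acres

z = ln(19/10) / ln(94800/3490) = 0.6419 / 3.3019 = 0.1944
c = 10 / 3490^0.1944 = 10 / 4.883 = 2.048
A = (17/2.048)^(1/0.1944) ⇒ ln A = ln(8.301)/0.1944 = 10.8874
A = e^10.8874 ≈ 53495 acres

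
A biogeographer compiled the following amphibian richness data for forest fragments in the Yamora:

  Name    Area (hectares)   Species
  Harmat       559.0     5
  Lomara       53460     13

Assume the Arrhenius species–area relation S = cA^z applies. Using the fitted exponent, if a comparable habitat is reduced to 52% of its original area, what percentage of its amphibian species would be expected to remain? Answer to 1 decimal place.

z = ln(13/5) / ln(53460/559) = 0.9555 / 4.5605 = 0.2095
S_new/S_old = (A_new/A_old)^z = 0.52^0.2095 = exp(0.2095 × -0.6539) = 0.872

87.2%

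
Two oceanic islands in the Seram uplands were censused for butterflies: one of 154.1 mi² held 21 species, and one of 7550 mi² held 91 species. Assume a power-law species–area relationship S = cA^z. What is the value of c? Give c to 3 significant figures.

3.15

z = ln(S₂/S₁) / ln(A₂/A₁) = ln(91/21) / ln(7550/154.1) = 1.4663 / 3.8917 = 0.3768
c = S₁ / A₁^z = 21 / 154.1^0.3768 = 21 / 6.673 = 3.147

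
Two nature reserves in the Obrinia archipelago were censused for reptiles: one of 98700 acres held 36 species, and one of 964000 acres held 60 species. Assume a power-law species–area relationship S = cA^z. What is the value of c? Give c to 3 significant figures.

z = ln(S₂/S₁) / ln(A₂/A₁) = ln(60/36) / ln(964000/98700) = 0.5108 / 2.2790 = 0.2241
c = S₁ / A₁^z = 36 / 98700^0.2241 = 36 / 13.17 = 2.734

2.73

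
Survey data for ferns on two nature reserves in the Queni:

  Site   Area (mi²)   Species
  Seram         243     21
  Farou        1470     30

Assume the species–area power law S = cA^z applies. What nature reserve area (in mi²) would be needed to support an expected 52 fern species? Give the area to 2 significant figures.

z = ln(30/21) / ln(1470/243) = 0.3567 / 1.8000 = 0.1982
c = 21 / 243^0.1982 = 21 / 2.97 = 7.071
A = (52/7.071)^(1/0.1982) ⇒ ln A = ln(7.354)/0.1982 = 10.0688
A = e^10.0688 ≈ 23596 mi²

24000 mi²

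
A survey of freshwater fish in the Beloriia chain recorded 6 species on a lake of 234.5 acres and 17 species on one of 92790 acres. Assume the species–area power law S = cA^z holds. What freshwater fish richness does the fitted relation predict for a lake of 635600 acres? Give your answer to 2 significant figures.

24

z = ln(17/6) / ln(92790/234.5) = 1.0415 / 5.9806 = 0.1741
c = 6 / 234.5^0.1741 = 6 / 2.587 = 2.32
S₃ = 2.32 × 635600^0.1741 = 2.32 × 10.25 ≈ 23.77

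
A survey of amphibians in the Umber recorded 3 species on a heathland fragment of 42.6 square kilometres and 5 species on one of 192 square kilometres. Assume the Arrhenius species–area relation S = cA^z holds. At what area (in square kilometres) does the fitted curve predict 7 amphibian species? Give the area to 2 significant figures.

z = ln(5/3) / ln(192/42.6) = 0.5108 / 1.5056 = 0.3393
c = 3 / 42.6^0.3393 = 3 / 3.571 = 0.84
A = (7/0.84)^(1/0.3393) ⇒ ln A = ln(8.333)/0.3393 = 6.2492
A = e^6.2492 ≈ 517.6 square kilometres

520 square kilometres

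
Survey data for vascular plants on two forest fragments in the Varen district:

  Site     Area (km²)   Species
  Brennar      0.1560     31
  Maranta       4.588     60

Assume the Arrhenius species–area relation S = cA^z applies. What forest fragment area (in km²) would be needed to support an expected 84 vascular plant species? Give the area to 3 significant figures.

z = ln(60/31) / ln(4.588/0.156) = 0.6604 / 3.3813 = 0.1953
c = 31 / 0.156^0.1953 = 31 / 0.6957 = 44.56
A = (84/44.56)^(1/0.1953) ⇒ ln A = ln(1.885)/0.1953 = 3.2463
A = e^3.2463 ≈ 25.7 km²

25.7 km²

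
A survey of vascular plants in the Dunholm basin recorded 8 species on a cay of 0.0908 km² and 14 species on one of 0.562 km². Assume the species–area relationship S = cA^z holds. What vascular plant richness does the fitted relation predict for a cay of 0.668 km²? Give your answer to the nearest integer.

15

z = ln(14/8) / ln(0.562/0.0908) = 0.5596 / 1.8228 = 0.3070
c = 8 / 0.0908^0.3070 = 8 / 0.4788 = 16.71
S₃ = 16.71 × 0.668^0.3070 = 16.71 × 0.8835 ≈ 14.76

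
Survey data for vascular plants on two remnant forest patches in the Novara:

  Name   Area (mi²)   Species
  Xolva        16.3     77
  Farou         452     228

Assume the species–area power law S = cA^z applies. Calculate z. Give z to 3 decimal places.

Taking logs: ln S = ln c + z ln A, so z = (ln S₂ − ln S₁)/(ln A₂ − ln A₁).
z = ln(228/77) / ln(452/16.3) = ln(2.961) / ln(27.73) = 1.0855 / 3.3225 = 0.3267

0.327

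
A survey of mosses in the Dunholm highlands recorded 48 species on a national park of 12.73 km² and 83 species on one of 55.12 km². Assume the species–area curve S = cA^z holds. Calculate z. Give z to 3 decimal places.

Taking logs: ln S = ln c + z ln A, so z = (ln S₂ − ln S₁)/(ln A₂ − ln A₁).
z = ln(83/48) / ln(55.12/12.73) = ln(1.729) / ln(4.33) = 0.5476 / 1.4656 = 0.3737

0.374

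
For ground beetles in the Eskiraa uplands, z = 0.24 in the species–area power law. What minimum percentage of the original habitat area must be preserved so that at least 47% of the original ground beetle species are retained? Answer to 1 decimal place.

4.3%

Need (A_new/A_old)^0.24 = 0.47, so A_new/A_old = 0.47^(1/0.24) = 0.47^4.167
ln(A_new/A_old) = ln 0.47 / 0.24 = -0.7550 / 0.24 = -3.1459
A_new/A_old = e^-3.1459 ≈ 0.04303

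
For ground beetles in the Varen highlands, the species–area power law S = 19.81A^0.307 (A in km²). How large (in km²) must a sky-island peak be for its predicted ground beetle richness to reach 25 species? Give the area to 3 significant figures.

2.13 km²

25 = 19.81 × A^0.307  ⇒  A^0.307 = 25/19.81 = 1.262
ln A = ln(1.262) / 0.307 = 0.2327 / 0.307 = 0.7579
A = e^0.7579 ≈ 2.134 km²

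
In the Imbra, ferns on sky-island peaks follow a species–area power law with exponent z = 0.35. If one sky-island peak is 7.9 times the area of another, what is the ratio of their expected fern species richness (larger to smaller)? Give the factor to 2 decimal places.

2.06

S₂/S₁ = (A₂/A₁)^z = 7.9^0.35
ln(S₂/S₁) = 0.35 × ln 7.9 = 0.35 × 2.0669 = 0.7234
S₂/S₁ = e^0.7234 ≈ 2.061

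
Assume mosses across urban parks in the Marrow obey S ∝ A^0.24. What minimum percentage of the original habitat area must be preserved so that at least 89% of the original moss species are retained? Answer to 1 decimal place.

61.5%

Need (A_new/A_old)^0.24 = 0.89, so A_new/A_old = 0.89^(1/0.24) = 0.89^4.167
ln(A_new/A_old) = ln 0.89 / 0.24 = -0.1165 / 0.24 = -0.4856
A_new/A_old = e^-0.4856 ≈ 0.6154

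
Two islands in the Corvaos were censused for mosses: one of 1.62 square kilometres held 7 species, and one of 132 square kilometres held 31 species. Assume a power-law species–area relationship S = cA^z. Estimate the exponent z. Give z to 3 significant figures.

0.338

Taking logs: ln S = ln c + z ln A, so z = (ln S₂ − ln S₁)/(ln A₂ − ln A₁).
z = ln(31/7) / ln(132/1.62) = ln(4.429) / ln(81.48) = 1.4881 / 4.4004 = 0.3382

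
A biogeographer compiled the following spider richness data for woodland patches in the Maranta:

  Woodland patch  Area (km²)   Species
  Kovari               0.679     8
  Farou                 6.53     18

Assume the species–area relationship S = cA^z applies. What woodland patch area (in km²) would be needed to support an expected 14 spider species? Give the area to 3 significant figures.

z = ln(18/8) / ln(6.53/0.679) = 0.8109 / 2.2635 = 0.3583
c = 8 / 0.679^0.3583 = 8 / 0.8705 = 9.19
A = (14/9.19)^(1/0.3583) ⇒ ln A = ln(1.523)/0.3583 = 1.1749
A = e^1.1749 ≈ 3.238 km²

3.24 km²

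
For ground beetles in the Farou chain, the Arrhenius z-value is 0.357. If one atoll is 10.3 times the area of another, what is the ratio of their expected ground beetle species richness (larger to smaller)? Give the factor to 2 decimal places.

2.30

S₂/S₁ = (A₂/A₁)^z = 10.3^0.357
ln(S₂/S₁) = 0.357 × ln 10.3 = 0.357 × 2.3321 = 0.8326
S₂/S₁ = e^0.8326 ≈ 2.299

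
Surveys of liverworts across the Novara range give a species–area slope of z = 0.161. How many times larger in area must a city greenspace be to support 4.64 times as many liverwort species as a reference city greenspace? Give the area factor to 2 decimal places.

13799.50

(A₂/A₁)^0.161 = 4.64, so A₂/A₁ = 4.64^(1/0.161) = 4.64^6.211
ln(A₂/A₁) = ln 4.64 / 0.161 = 1.5347 / 0.161 = 9.5324
A₂/A₁ = e^9.5324 ≈ 13799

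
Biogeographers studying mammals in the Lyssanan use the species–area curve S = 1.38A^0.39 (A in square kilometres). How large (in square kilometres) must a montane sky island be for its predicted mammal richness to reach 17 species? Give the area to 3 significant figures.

626 square kilometres

17 = 1.38 × A^0.39  ⇒  A^0.39 = 17/1.38 = 12.32
ln A = ln(12.32) / 0.39 = 2.5111 / 0.39 = 6.4388
A = e^6.4388 ≈ 625.7 square kilometres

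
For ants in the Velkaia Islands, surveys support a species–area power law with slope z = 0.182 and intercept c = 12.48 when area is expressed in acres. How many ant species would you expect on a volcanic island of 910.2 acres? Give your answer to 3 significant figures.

S = 12.48 × 910.2^0.182
ln S = ln 12.48 + 0.182 × ln 910.2 = 2.5241 + 0.182 × 6.8137 = 3.7642
S = e^3.7642 ≈ 43.13

43.1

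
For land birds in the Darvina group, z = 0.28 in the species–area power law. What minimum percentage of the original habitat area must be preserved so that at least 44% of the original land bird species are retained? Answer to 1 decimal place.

5.3%

Need (A_new/A_old)^0.28 = 0.44, so A_new/A_old = 0.44^(1/0.28) = 0.44^3.571
ln(A_new/A_old) = ln 0.44 / 0.28 = -0.8210 / 0.28 = -2.9321
A_new/A_old = e^-2.9321 ≈ 0.05329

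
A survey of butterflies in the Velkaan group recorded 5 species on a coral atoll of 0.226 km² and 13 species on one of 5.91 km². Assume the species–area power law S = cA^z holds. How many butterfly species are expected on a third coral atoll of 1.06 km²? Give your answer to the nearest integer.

z = ln(13/5) / ln(5.91/0.226) = 0.9555 / 3.2639 = 0.2928
c = 5 / 0.226^0.2928 = 5 / 0.647 = 7.728
S₃ = 7.728 × 1.06^0.2928 = 7.728 × 1.017 ≈ 7.861

8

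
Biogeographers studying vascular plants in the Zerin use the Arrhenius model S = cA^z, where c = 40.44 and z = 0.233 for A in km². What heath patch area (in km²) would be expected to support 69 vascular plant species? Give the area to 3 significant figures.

9.91 km²

69 = 40.44 × A^0.233  ⇒  A^0.233 = 69/40.44 = 1.706
ln A = ln(1.706) / 0.233 = 0.5343 / 0.233 = 2.2931
A = e^2.2931 ≈ 9.905 km²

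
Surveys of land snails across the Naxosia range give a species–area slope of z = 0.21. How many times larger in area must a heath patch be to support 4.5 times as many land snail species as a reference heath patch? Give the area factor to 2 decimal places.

(A₂/A₁)^0.21 = 4.5, so A₂/A₁ = 4.5^(1/0.21) = 4.5^4.762
ln(A₂/A₁) = ln 4.5 / 0.21 = 1.5041 / 0.21 = 7.1623
A₂/A₁ = e^7.1623 ≈ 1290

1289.84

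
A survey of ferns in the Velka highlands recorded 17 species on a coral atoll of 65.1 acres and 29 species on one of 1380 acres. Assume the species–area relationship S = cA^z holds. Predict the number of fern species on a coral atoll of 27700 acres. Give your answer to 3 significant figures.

z = ln(29/17) / ln(1380/65.1) = 0.5341 / 3.0539 = 0.1749
c = 17 / 65.1^0.1749 = 17 / 2.076 = 8.19
S₃ = 8.19 × 27700^0.1749 = 8.19 × 5.983 ≈ 49

49.0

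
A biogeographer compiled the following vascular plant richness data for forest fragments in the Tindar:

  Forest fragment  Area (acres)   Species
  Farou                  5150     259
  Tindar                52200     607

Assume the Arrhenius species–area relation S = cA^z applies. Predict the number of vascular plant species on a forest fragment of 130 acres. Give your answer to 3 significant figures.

z = ln(607/259) / ln(52200/5150) = 0.8517 / 2.3161 = 0.3677
c = 259 / 5150^0.3677 = 259 / 23.17 = 11.18
S₃ = 11.18 × 130^0.3677 = 11.18 × 5.989 ≈ 66.94

66.9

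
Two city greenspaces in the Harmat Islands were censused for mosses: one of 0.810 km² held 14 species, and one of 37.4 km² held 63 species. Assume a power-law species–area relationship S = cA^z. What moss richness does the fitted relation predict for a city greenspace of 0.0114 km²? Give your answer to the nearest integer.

3

z = ln(63/14) / ln(37.4/0.81) = 1.5041 / 3.8324 = 0.3925
c = 14 / 0.81^0.3925 = 14 / 0.9206 = 15.21
S₃ = 15.21 × 0.0114^0.3925 = 15.21 × 0.1727 ≈ 2.627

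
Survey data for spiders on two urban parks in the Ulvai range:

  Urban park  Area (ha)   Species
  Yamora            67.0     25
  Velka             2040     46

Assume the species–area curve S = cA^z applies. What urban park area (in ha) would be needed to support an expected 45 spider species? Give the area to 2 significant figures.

z = ln(46/25) / ln(2040/67) = 0.6098 / 3.4160 = 0.1785
c = 25 / 67^0.1785 = 25 / 2.118 = 11.8
A = (45/11.8)^(1/0.1785) ⇒ ln A = ln(3.813)/0.1785 = 7.4976
A = e^7.4976 ≈ 1804 ha

1800 ha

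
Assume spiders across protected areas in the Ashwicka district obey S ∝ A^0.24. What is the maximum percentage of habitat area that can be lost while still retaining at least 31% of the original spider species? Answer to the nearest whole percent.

Need (A_new/A_old)^0.24 = 0.31, so A_new/A_old = 0.31^(1/0.24) = 0.31^4.167
ln(A_new/A_old) = ln 0.31 / 0.24 = -1.1712 / 0.24 = -4.8799
A_new/A_old = e^-4.8799 ≈ 0.007598
Fraction that can be lost = 1 − 0.007598 = 0.9924

99%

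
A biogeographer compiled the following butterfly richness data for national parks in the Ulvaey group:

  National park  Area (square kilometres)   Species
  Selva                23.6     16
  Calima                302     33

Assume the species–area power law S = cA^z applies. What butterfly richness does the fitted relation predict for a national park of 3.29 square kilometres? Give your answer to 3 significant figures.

9.14

z = ln(33/16) / ln(302/23.6) = 0.7239 / 2.5492 = 0.2840
c = 16 / 23.6^0.2840 = 16 / 2.454 = 6.52
S₃ = 6.52 × 3.29^0.2840 = 6.52 × 1.402 ≈ 9.144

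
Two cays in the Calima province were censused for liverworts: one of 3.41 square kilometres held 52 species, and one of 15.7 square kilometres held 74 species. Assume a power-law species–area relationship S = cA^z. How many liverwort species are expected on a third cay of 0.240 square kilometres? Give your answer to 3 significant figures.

28.2

z = ln(74/52) / ln(15.7/3.41) = 0.3528 / 1.5269 = 0.2311
c = 52 / 3.41^0.2311 = 52 / 1.328 = 39.17
S₃ = 39.17 × 0.24^0.2311 = 39.17 × 0.7191 ≈ 28.16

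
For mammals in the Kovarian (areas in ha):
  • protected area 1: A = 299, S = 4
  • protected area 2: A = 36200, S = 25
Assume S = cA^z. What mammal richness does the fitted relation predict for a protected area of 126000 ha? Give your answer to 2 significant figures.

z = ln(25/4) / ln(36200/299) = 1.8326 / 4.7964 = 0.3821
c = 4 / 299^0.3821 = 4 / 8.829 = 0.4531
S₃ = 0.4531 × 126000^0.3821 = 0.4531 × 88.87 ≈ 40.26

40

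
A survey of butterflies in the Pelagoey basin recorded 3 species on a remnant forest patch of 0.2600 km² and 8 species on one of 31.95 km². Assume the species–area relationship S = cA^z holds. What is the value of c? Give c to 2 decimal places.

3.95

z = ln(S₂/S₁) / ln(A₂/A₁) = ln(8/3) / ln(31.95/0.26) = 0.9808 / 4.8112 = 0.2039
c = S₁ / A₁^z = 3 / 0.26^0.2039 = 3 / 0.7599 = 3.948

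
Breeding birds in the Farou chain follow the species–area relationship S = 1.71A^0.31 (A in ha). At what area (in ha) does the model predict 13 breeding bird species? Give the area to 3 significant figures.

695 ha

13 = 1.71 × A^0.31  ⇒  A^0.31 = 13/1.71 = 7.602
ln A = ln(7.602) / 0.31 = 2.0285 / 0.31 = 6.5434
A = e^6.5434 ≈ 694.6 ha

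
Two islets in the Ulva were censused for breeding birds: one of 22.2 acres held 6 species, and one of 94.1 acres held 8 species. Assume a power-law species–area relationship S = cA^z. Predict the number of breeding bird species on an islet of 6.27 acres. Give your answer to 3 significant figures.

z = ln(8/6) / ln(94.1/22.2) = 0.2877 / 1.4443 = 0.1992
c = 6 / 22.2^0.1992 = 6 / 1.854 = 3.236
S₃ = 3.236 × 6.27^0.1992 = 3.236 × 1.441 ≈ 4.664

4.66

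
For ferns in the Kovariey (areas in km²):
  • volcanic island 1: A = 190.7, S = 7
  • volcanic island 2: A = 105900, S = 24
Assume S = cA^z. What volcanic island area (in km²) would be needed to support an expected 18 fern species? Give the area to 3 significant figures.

z = ln(24/7) / ln(105900/190.7) = 1.2321 / 6.3195 = 0.1950
c = 7 / 190.7^0.1950 = 7 / 2.784 = 2.515
A = (18/2.515)^(1/0.1950) ⇒ ln A = ln(7.158)/0.1950 = 10.0948
A = e^10.0948 ≈ 24216 km²

24200 km²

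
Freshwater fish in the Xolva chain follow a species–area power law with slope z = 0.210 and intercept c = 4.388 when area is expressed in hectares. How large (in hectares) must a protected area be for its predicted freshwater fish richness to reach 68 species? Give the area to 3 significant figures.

465000 hectares

68 = 4.388 × A^0.21  ⇒  A^0.21 = 68/4.388 = 15.5
ln A = ln(15.5) / 0.21 = 2.7406 / 0.21 = 13.0506
A = e^13.0506 ≈ 465394 hectares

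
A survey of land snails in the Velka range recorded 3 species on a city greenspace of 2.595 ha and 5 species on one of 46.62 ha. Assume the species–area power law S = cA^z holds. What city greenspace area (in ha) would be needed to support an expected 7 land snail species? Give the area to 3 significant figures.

z = ln(5/3) / ln(46.62/2.595) = 0.5108 / 2.8884 = 0.1769
c = 3 / 2.595^0.1769 = 3 / 1.184 = 2.534
A = (7/2.534)^(1/0.1769) ⇒ ln A = ln(2.762)/0.1769 = 5.7446
A = e^5.7446 ≈ 312.5 ha

312 ha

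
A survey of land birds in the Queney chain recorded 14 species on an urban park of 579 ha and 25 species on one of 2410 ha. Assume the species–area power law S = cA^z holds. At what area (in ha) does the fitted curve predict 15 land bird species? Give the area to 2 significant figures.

z = ln(25/14) / ln(2410/579) = 0.5798 / 1.4261 = 0.4066
c = 14 / 579^0.4066 = 14 / 13.28 = 1.054
A = (15/1.054)^(1/0.4066) ⇒ ln A = ln(14.23)/0.4066 = 6.5310
A = e^6.5310 ≈ 686.1 ha

690 ha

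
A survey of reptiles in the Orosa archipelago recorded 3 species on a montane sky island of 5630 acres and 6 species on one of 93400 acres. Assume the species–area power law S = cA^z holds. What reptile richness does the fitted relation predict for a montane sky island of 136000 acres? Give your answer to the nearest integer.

z = ln(6/3) / ln(93400/5630) = 0.6931 / 2.8088 = 0.2468
c = 3 / 5630^0.2468 = 3 / 8.425 = 0.3561
S₃ = 0.3561 × 136000^0.2468 = 0.3561 × 18.49 ≈ 6.583

7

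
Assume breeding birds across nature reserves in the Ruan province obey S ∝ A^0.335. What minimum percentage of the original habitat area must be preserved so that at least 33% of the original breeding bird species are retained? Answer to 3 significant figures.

3.65%

Need (A_new/A_old)^0.335 = 0.33, so A_new/A_old = 0.33^(1/0.335) = 0.33^2.985
ln(A_new/A_old) = ln 0.33 / 0.335 = -1.1087 / 0.335 = -3.3094
A_new/A_old = e^-3.3094 ≈ 0.03654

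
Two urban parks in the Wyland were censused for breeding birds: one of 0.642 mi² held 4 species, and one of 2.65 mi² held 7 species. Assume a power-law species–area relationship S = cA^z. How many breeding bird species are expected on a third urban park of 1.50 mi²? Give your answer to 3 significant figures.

5.59

z = ln(7/4) / ln(2.65/0.642) = 0.5596 / 1.4177 = 0.3947
c = 4 / 0.642^0.3947 = 4 / 0.8395 = 4.765
S₃ = 4.765 × 1.5^0.3947 = 4.765 × 1.174 ≈ 5.592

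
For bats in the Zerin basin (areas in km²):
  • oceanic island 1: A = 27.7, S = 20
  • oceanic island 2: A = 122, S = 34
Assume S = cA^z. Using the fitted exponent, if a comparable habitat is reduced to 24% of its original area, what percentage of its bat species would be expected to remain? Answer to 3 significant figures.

z = ln(34/20) / ln(122/27.7) = 0.5306 / 1.4826 = 0.3579
S_new/S_old = (A_new/A_old)^z = 0.24^0.3579 = exp(0.3579 × -1.4271) = 0.6

60.0%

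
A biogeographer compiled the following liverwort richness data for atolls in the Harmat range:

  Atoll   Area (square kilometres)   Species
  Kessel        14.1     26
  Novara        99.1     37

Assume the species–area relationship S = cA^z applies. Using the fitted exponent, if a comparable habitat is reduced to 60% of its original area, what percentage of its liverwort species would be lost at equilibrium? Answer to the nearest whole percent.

z = ln(37/26) / ln(99.1/14.1) = 0.3528 / 1.9500 = 0.1809
S_new/S_old = (A_new/A_old)^z = 0.6^0.1809 = exp(0.1809 × -0.5108) = 0.9117
Fraction lost = 1 − 0.9117 = 0.08829

9%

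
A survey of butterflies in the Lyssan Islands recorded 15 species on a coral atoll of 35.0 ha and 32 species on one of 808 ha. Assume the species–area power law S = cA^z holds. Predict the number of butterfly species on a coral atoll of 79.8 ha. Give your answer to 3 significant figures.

18.3

z = ln(32/15) / ln(808/35) = 0.7577 / 3.1392 = 0.2414
c = 15 / 35^0.2414 = 15 / 2.359 = 6.359
S₃ = 6.359 × 79.8^0.2414 = 6.359 × 2.878 ≈ 18.3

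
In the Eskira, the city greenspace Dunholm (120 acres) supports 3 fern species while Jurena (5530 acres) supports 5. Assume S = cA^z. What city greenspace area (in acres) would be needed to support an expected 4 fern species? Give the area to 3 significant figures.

1040 acres

z = ln(5/3) / ln(5530/120) = 0.5108 / 3.8305 = 0.1334
c = 3 / 120^0.1334 = 3 / 1.894 = 1.584
A = (4/1.584)^(1/0.1334) ⇒ ln A = ln(2.525)/0.1334 = 6.9447
A = e^6.9447 ≈ 1038 acres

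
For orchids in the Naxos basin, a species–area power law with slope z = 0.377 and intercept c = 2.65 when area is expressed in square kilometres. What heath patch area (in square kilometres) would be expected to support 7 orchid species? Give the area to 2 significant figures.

13 square kilometres

7 = 2.65 × A^0.377  ⇒  A^0.377 = 7/2.65 = 2.642
ln A = ln(2.642) / 0.377 = 0.9714 / 0.377 = 2.5765
A = e^2.5765 ≈ 13.15 square kilometres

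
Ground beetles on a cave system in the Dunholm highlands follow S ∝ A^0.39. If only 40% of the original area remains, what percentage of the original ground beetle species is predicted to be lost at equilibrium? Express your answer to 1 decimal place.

30.0%

S_new/S_old = (A_new/A_old)^z = 0.4^0.39
= exp(0.39 × ln 0.4) = exp(0.39 × -0.9163) = exp(-0.3574) ≈ 0.6995
Fraction lost = 1 − 0.6995 = 0.3005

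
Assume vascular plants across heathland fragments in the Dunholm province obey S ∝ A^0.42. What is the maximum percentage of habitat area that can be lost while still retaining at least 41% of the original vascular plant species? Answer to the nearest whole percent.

88%

Need (A_new/A_old)^0.42 = 0.41, so A_new/A_old = 0.41^(1/0.42) = 0.41^2.381
ln(A_new/A_old) = ln 0.41 / 0.42 = -0.8916 / 0.42 = -2.1229
A_new/A_old = e^-2.1229 ≈ 0.1197
Fraction that can be lost = 1 − 0.1197 = 0.8803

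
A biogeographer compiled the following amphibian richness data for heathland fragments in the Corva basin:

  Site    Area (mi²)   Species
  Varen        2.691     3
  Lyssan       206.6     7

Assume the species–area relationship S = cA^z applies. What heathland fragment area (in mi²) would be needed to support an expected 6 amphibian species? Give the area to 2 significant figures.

z = ln(7/3) / ln(206.6/2.691) = 0.8473 / 4.3409 = 0.1952
c = 3 / 2.691^0.1952 = 3 / 1.213 = 2.473
A = (6/2.473)^(1/0.1952) ⇒ ln A = ln(2.426)/0.1952 = 4.5410
A = e^4.5410 ≈ 93.79 mi²

94 mi²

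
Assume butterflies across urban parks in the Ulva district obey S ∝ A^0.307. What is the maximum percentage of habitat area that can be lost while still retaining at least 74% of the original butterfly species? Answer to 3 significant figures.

62.5%

Need (A_new/A_old)^0.307 = 0.74, so A_new/A_old = 0.74^(1/0.307) = 0.74^3.257
ln(A_new/A_old) = ln 0.74 / 0.307 = -0.3011 / 0.307 = -0.9808
A_new/A_old = e^-0.9808 ≈ 0.375
Fraction that can be lost = 1 − 0.375 = 0.625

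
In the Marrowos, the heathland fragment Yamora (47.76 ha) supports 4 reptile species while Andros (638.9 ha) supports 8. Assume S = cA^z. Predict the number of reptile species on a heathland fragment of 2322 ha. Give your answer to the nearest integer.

z = ln(8/4) / ln(638.9/47.76) = 0.6931 / 2.5936 = 0.2673
c = 4 / 47.76^0.2673 = 4 / 2.81 = 1.423
S₃ = 1.423 × 2322^0.2673 = 1.423 × 7.935 ≈ 11.29

11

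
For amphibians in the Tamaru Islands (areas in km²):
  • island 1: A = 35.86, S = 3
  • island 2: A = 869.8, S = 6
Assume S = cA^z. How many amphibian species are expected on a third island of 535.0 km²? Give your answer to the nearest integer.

z = ln(6/3) / ln(869.8/35.86) = 0.6931 / 3.1886 = 0.2174
c = 3 / 35.86^0.2174 = 3 / 2.177 = 1.378
S₃ = 1.378 × 535^0.2174 = 1.378 × 3.918 ≈ 5.398

5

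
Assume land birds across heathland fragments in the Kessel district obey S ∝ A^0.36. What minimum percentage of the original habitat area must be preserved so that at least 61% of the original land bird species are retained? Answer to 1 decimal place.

25.3%

Need (A_new/A_old)^0.36 = 0.61, so A_new/A_old = 0.61^(1/0.36) = 0.61^2.778
ln(A_new/A_old) = ln 0.61 / 0.36 = -0.4943 / 0.36 = -1.3730
A_new/A_old = e^-1.3730 ≈ 0.2533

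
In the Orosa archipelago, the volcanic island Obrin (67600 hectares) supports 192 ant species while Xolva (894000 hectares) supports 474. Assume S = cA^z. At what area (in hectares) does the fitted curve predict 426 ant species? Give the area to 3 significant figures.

z = ln(474/192) / ln(894000/67600) = 0.9037 / 2.5821 = 0.3500
c = 192 / 67600^0.3500 = 192 / 49.03 = 3.916
A = (426/3.916)^(1/0.3500) ⇒ ln A = ln(108.8)/0.3500 = 13.3984
A = e^13.3984 ≈ 658949 hectares

659000 hectares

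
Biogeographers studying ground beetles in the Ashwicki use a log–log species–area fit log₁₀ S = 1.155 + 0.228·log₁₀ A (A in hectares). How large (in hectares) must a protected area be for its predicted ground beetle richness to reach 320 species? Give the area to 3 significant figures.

320 = 14.29 × A^0.228  ⇒  A^0.228 = 320/14.29 = 22.39
ln A = ln(22.39) / 0.228 = 3.1088 / 0.228 = 13.6352
A = e^13.6352 ≈ 835046 hectares

835000 hectares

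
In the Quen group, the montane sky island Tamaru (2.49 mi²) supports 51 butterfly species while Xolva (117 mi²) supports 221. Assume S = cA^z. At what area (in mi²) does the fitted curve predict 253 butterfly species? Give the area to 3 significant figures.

z = ln(221/51) / ln(117/2.49) = 1.4663 / 3.8499 = 0.3809
c = 51 / 2.49^0.3809 = 51 / 1.415 = 36.03
A = (253/36.03)^(1/0.3809) ⇒ ln A = ln(7.022)/0.3809 = 5.1172
A = e^5.1172 ≈ 166.9 mi²

167 mi²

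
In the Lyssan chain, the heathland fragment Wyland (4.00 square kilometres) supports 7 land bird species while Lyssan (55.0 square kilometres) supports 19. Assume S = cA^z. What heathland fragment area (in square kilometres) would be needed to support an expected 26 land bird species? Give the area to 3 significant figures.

z = ln(19/7) / ln(55/4) = 0.9985 / 2.6210 = 0.3810
c = 7 / 4^0.3810 = 7 / 1.696 = 4.128
A = (26/4.128)^(1/0.3810) ⇒ ln A = ln(6.299)/0.3810 = 4.8307
A = e^4.8307 ≈ 125.3 square kilometres

125 square kilometres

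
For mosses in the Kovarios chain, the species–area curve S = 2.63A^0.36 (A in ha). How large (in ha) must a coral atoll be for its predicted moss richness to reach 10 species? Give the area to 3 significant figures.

10 = 2.63 × A^0.36  ⇒  A^0.36 = 10/2.63 = 3.802
ln A = ln(3.802) / 0.36 = 1.3356 / 0.36 = 3.7100
A = e^3.7100 ≈ 40.85 ha

40.9 ha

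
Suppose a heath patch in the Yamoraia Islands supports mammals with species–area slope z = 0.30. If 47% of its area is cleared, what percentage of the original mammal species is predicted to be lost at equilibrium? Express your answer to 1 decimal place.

17.3%

S_new/S_old = (A_new/A_old)^z = 0.53^0.3
= exp(0.3 × ln 0.53) = exp(0.3 × -0.6349) = exp(-0.1905) ≈ 0.8266
Fraction lost = 1 − 0.8266 = 0.1734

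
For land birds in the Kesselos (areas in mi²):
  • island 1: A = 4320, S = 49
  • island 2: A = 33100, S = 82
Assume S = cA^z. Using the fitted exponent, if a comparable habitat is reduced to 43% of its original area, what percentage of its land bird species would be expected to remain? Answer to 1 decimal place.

80.8%

z = ln(82/49) / ln(33100/4320) = 0.5149 / 2.0363 = 0.2529
S_new/S_old = (A_new/A_old)^z = 0.43^0.2529 = exp(0.2529 × -0.8440) = 0.8078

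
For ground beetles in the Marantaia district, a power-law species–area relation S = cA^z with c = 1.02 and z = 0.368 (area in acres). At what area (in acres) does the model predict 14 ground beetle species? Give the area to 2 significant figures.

1200 acres

14 = 1.02 × A^0.368  ⇒  A^0.368 = 14/1.02 = 13.73
ln A = ln(13.73) / 0.368 = 2.6193 / 0.368 = 7.1175
A = e^7.1175 ≈ 1233 acres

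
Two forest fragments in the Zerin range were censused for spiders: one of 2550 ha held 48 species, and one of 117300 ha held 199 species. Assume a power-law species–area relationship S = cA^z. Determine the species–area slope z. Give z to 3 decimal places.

0.371

Taking logs: ln S = ln c + z ln A, so z = (ln S₂ − ln S₁)/(ln A₂ − ln A₁).
z = ln(199/48) / ln(117300/2550) = ln(4.146) / ln(46) = 1.4221 / 3.8286 = 0.3714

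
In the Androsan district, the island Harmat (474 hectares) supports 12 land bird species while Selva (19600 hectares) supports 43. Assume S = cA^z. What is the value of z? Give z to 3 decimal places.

0.343

Taking logs: ln S = ln c + z ln A, so z = (ln S₂ − ln S₁)/(ln A₂ − ln A₁).
z = ln(43/12) / ln(19600/474) = ln(3.583) / ln(41.35) = 1.2763 / 3.7221 = 0.3429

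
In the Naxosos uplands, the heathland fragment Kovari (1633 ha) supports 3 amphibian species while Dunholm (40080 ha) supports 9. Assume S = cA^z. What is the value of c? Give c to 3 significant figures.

z = ln(S₂/S₁) / ln(A₂/A₁) = ln(9/3) / ln(40080/1633) = 1.0986 / 3.2005 = 0.3433
c = S₁ / A₁^z = 3 / 1633^0.3433 = 3 / 12.67 = 0.2367

0.237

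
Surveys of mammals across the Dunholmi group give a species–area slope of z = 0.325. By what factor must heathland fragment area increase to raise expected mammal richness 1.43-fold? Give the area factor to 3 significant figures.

3.01

(A₂/A₁)^0.325 = 1.43, so A₂/A₁ = 1.43^(1/0.325) = 1.43^3.077
ln(A₂/A₁) = ln 1.43 / 0.325 = 0.3577 / 0.325 = 1.1005
A₂/A₁ = e^1.1005 ≈ 3.006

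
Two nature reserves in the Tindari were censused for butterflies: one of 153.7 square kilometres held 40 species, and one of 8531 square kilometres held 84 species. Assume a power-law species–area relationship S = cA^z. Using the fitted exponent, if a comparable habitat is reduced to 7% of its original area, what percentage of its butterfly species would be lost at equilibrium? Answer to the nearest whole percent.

39%

z = ln(84/40) / ln(8531/153.7) = 0.7419 / 4.0165 = 0.1847
S_new/S_old = (A_new/A_old)^z = 0.07^0.1847 = exp(0.1847 × -2.6593) = 0.6119
Fraction lost = 1 − 0.6119 = 0.3881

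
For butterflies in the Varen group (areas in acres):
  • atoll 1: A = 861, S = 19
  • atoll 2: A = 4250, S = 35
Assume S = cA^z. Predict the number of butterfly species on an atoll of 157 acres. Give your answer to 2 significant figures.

z = ln(35/19) / ln(4250/861) = 0.6109 / 1.5966 = 0.3826
c = 19 / 861^0.3826 = 19 / 13.28 = 1.431
S₃ = 1.431 × 157^0.3826 = 1.431 × 6.922 ≈ 9.907

9.9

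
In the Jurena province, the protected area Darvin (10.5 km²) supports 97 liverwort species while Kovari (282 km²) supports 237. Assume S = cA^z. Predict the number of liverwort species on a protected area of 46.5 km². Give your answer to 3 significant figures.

145

z = ln(237/97) / ln(282/10.5) = 0.8933 / 3.2905 = 0.2715
c = 97 / 10.5^0.2715 = 97 / 1.893 = 51.23
S₃ = 51.23 × 46.5^0.2715 = 51.23 × 2.836 ≈ 145.3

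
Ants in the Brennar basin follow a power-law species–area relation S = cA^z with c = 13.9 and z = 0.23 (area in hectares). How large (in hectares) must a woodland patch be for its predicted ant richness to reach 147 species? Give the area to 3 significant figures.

28400 hectares

147 = 13.9 × A^0.23  ⇒  A^0.23 = 147/13.9 = 10.58
ln A = ln(10.58) / 0.23 = 2.3585 / 0.23 = 10.2545
A = e^10.2545 ≈ 28411 hectares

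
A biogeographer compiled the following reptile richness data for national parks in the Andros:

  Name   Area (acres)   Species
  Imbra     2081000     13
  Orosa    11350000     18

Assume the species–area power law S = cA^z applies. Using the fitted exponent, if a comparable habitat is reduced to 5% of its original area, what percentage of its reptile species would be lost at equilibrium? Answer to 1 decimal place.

z = ln(18/13) / ln(11350000/2081000) = 0.3254 / 1.6964 = 0.1918
S_new/S_old = (A_new/A_old)^z = 0.05^0.1918 = exp(0.1918 × -2.9957) = 0.5629
Fraction lost = 1 − 0.5629 = 0.4371

43.7%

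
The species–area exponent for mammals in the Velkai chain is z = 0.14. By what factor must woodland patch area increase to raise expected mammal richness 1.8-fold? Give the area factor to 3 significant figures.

(A₂/A₁)^0.14 = 1.8, so A₂/A₁ = 1.8^(1/0.14) = 1.8^7.143
ln(A₂/A₁) = ln 1.8 / 0.14 = 0.5878 / 0.14 = 4.1985
A₂/A₁ = e^4.1985 ≈ 66.58

66.6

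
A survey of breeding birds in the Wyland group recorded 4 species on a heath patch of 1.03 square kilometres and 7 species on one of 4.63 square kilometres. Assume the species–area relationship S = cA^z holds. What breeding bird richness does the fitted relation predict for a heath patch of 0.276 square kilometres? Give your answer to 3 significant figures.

2.45

z = ln(7/4) / ln(4.63/1.03) = 0.5596 / 1.5030 = 0.3723
c = 4 / 1.03^0.3723 = 4 / 1.011 = 3.956
S₃ = 3.956 × 0.276^0.3723 = 3.956 × 0.6192 ≈ 2.45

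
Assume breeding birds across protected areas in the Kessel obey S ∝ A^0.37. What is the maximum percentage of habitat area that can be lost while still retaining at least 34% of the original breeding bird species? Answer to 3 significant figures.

Need (A_new/A_old)^0.37 = 0.34, so A_new/A_old = 0.34^(1/0.37) = 0.34^2.703
ln(A_new/A_old) = ln 0.34 / 0.37 = -1.0788 / 0.37 = -2.9157
A_new/A_old = e^-2.9157 ≈ 0.05417
Fraction that can be lost = 1 − 0.05417 = 0.9458

94.6%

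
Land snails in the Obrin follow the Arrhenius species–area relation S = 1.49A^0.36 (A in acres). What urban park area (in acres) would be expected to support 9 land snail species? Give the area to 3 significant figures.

148 acres

9 = 1.49 × A^0.36  ⇒  A^0.36 = 9/1.49 = 6.04
ln A = ln(6.04) / 0.36 = 1.7984 / 0.36 = 4.9957
A = e^4.9957 ≈ 147.8 acres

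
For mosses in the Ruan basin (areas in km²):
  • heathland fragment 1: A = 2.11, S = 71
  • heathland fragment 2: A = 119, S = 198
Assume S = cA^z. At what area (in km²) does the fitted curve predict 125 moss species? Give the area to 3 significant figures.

19.5 km²

z = ln(198/71) / ln(119/2.11) = 1.0256 / 4.0324 = 0.2543
c = 71 / 2.11^0.2543 = 71 / 1.209 = 58.72
A = (125/58.72)^(1/0.2543) ⇒ ln A = ln(2.129)/0.2543 = 2.9707
A = e^2.9707 ≈ 19.5 km²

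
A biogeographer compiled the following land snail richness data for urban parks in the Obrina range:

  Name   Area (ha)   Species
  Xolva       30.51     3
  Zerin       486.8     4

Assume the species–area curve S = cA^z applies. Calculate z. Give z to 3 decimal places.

Taking logs: ln S = ln c + z ln A, so z = (ln S₂ − ln S₁)/(ln A₂ − ln A₁).
z = ln(4/3) / ln(486.8/30.51) = ln(1.333) / ln(15.96) = 0.2877 / 2.7698 = 0.1039

0.104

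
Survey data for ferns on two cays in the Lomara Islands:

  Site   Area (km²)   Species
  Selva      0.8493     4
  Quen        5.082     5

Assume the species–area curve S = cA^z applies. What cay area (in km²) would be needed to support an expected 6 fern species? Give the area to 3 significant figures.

z = ln(5/4) / ln(5.082/0.8493) = 0.2231 / 1.7890 = 0.1247
c = 4 / 0.8493^0.1247 = 4 / 0.9798 = 4.082
A = (6/4.082)^(1/0.1247) ⇒ ln A = ln(1.47)/0.1247 = 3.0875
A = e^3.0875 ≈ 21.92 km²

21.9 km²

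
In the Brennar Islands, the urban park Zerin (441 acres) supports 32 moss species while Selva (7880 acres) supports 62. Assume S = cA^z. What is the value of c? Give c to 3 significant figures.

z = ln(S₂/S₁) / ln(A₂/A₁) = ln(62/32) / ln(7880/441) = 0.6614 / 2.8830 = 0.2294
c = S₁ / A₁^z = 32 / 441^0.2294 = 32 / 4.043 = 7.916

7.92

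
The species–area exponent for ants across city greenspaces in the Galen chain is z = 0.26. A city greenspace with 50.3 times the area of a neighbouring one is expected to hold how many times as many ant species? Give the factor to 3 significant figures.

2.77

S₂/S₁ = (A₂/A₁)^z = 50.3^0.26
ln(S₂/S₁) = 0.26 × ln 50.3 = 0.26 × 3.9180 = 1.0187
S₂/S₁ = e^1.0187 ≈ 2.77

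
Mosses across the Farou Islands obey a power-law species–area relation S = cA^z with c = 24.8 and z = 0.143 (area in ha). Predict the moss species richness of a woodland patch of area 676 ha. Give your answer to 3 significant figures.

S = 24.8 × 676^0.143
ln S = ln 24.8 + 0.143 × ln 676 = 3.2108 + 0.143 × 6.5162 = 4.1427
S = e^4.1427 ≈ 62.97

63.0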